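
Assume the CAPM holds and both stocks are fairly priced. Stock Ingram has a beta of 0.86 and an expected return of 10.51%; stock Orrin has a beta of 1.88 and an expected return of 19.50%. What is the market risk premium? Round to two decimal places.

8.81%

Both satisfy E(R) = R_f + β·MRP, so the slope of the SML is
MRP = (19.50% − 10.51%) / (1.88 − 0.86) = 8.99% / 1.02 = 8.8137%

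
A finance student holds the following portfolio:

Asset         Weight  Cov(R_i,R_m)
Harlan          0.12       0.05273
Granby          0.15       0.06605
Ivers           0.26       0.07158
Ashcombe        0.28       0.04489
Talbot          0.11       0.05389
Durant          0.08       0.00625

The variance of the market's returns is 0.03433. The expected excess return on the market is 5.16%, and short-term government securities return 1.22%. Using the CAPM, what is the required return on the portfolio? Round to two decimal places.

β_Harlan = 0.05273 / 0.03433 = 1.5360
β_Granby = 0.06605 / 0.03433 = 1.9240
β_Ivers = 0.07158 / 0.03433 = 2.0851
β_Ashcombe = 0.04489 / 0.03433 = 1.3076
β_Talbot = 0.05389 / 0.03433 = 1.5698
β_Durant = 0.00625 / 0.03433 = 0.1821
β_P = Σ w_i β_i = 0.12×1.5360 + 0.15×1.9240 + 0.26×2.0851 + 0.28×1.3076 + 0.11×1.5698 + 0.08×0.1821 = 1.5684
E(R_P) = R_f + β_P × MRP = 1.22% + 1.5684 × 5.16% = 9.31%

9.31%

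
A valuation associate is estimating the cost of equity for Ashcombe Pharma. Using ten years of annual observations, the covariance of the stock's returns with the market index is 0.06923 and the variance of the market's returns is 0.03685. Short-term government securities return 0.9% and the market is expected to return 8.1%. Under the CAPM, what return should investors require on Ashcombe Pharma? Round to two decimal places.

14.43%

β = Cov(R_i, R_m) / Var(R_m) = 0.06923 / 0.03685 = 1.8787
MRP = 8.1% − 0.9% = 7.20%
E(R) = R_f + β × MRP = 0.9% + 1.8787 × 7.2% = 14.43%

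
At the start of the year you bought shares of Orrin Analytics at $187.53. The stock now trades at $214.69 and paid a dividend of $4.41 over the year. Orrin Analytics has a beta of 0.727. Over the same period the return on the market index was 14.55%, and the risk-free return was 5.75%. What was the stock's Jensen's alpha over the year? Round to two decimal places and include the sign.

Realised HPR = (P1 + D1 − P0) / P0 = (214.69 + 4.41 − 187.53) / 187.53 = 31.57 / 187.53 = 16.8346%
MRP = 14.55% − 5.75% = 8.80%
CAPM required = R_f + β·MRP = 5.75% + 0.727 × 8.80% = 12.14760%
α = realised − required = 16.8346% − 12.14760% = +4.69%

+4.69%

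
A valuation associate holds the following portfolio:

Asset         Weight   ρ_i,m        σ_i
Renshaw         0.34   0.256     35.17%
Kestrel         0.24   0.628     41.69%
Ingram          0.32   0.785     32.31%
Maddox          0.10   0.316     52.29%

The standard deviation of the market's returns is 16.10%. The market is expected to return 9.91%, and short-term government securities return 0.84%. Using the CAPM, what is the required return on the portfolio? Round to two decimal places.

β_Renshaw = 0.256 × 35.17% / 16.10% = 0.5592
β_Kestrel = 0.628 × 41.69% / 16.10% = 1.6262
β_Ingram = 0.785 × 32.31% / 16.10% = 1.5754
β_Maddox = 0.316 × 52.29% / 16.10% = 1.0263
β_P = Σ w_i β_i = 0.34×0.5592 + 0.24×1.6262 + 0.32×1.5754 + 0.10×1.0263 = 1.1872
MRP = 9.91% − 0.84% = 9.07%
E(R_P) = R_f + β_P × MRP = 0.84% + 1.1872 × 9.07% = 11.61%

11.61%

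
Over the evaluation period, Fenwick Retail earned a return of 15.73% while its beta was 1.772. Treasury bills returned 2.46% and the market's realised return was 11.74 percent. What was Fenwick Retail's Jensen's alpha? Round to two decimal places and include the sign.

Market excess return = 11.74% − 2.46% = 9.28%
CAPM benchmark = R_f + β(R_m − R_f) = 2.46% + 1.772 × 9.28% = 18.90416%
α = actual − benchmark = 15.73% − 18.90416% = -3.17%

-3.17%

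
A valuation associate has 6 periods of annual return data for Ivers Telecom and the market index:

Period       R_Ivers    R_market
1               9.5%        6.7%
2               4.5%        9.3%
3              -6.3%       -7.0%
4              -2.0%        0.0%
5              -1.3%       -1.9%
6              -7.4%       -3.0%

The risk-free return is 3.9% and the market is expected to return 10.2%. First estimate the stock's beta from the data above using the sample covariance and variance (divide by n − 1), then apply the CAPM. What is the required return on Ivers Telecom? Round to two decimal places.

Mean R_i = (9.5 + 4.5 − 6.3 − 2.0 − 1.3 − 7.4) / 6 = -0.5000%
Mean R_m = (6.7 + 9.3 − 7.0 + 0.0 − 1.9 − 3.0) / 6 = 0.6833%
Σ(R_i − R̄_i)(R_m − R̄_m) = 176.3200  ⇒  Cov = 176.3200 / 5 = 35.2640
Σ(R_m − R̄_m)² = 190.1883  ⇒  Var(R_m) = 190.1883 / 5 = 38.0377
β = Cov / Var(R_m) = 35.2640 / 38.0377 = 0.9271
MRP = 10.2% − 3.9% = 6.30%
E(R) = R_f + β × MRP = 3.9% + 0.9271 × 6.3% = 9.74%

9.74%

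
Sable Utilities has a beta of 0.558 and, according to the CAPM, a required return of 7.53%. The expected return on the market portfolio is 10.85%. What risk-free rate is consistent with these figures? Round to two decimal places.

3.34%

E(R) = R_f + β(E(R_m) − R_f) = R_f(1 − β) + β·E(R_m)
7.53% = R_f × (1 − 0.558) + 0.558 × 10.85%
7.53% = R_f × 0.442 + 6.05430%
R_f = (7.53% − 6.05430%) / 0.442 = 3.34%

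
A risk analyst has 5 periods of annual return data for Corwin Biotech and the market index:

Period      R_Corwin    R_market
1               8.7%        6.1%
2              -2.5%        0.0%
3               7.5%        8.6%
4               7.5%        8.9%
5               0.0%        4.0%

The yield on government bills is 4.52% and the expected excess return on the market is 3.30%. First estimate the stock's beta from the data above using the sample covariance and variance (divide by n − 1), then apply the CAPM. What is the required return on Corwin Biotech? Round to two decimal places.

8.63%

Mean R_i = (8.7 − 2.5 + 7.5 + 7.5 + 0.0) / 5 = 4.2400%
Mean R_m = (6.1 + 0.0 + 8.6 + 8.9 + 4.0) / 5 = 5.5200%
Σ(R_i − R̄_i)(R_m − R̄_m) = 67.2960  ⇒  Cov = 67.2960 / 4 = 16.8240
Σ(R_m − R̄_m)² = 54.0280  ⇒  Var(R_m) = 54.0280 / 4 = 13.5070
β = Cov / Var(R_m) = 16.8240 / 13.5070 = 1.2456
E(R) = R_f + β × MRP = 4.52% + 1.2456 × 3.30% = 8.63%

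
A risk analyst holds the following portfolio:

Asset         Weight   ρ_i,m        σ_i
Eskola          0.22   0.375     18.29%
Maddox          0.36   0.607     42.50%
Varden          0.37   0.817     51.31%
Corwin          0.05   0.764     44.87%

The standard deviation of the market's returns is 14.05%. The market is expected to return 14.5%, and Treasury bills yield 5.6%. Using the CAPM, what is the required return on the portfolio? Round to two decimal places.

23.35%

β_Eskola = 0.375 × 18.29% / 14.05% = 0.4882
β_Maddox = 0.607 × 42.50% / 14.05% = 1.8361
β_Varden = 0.817 × 51.31% / 14.05% = 2.9836
β_Corwin = 0.764 × 44.87% / 14.05% = 2.4399
β_P = Σ w_i β_i = 0.22×0.4882 + 0.36×1.8361 + 0.37×2.9836 + 0.05×2.4399 = 1.9943
MRP = 14.5% − 5.6% = 8.90%
E(R_P) = R_f + β_P × MRP = 5.6% + 1.9943 × 8.9% = 23.35%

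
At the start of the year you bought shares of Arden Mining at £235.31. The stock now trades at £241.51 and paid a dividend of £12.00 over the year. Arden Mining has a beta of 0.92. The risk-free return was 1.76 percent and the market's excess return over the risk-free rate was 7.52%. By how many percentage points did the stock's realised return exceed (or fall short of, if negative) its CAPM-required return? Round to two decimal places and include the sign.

Realised HPR = (P1 + D1 − P0) / P0 = (241.51 + 12.00 − 235.31) / 235.31 = 18.20 / 235.31 = 7.7345%
CAPM required = R_f + β·MRP = 1.76% + 0.92 × 7.52% = 8.6784%
α = realised − required = 7.7345% − 8.6784% = -0.94%

-0.94%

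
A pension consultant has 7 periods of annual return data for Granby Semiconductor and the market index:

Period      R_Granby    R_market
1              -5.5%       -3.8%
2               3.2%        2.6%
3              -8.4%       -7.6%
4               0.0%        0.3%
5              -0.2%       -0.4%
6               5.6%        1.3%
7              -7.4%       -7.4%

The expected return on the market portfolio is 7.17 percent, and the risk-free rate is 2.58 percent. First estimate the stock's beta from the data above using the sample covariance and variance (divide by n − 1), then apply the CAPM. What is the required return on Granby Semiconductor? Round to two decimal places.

Mean R_i = (-5.5 + 3.2 − 8.4 + 0.0 − 0.2 + 5.6 − 7.4) / 7 = -1.8143%
Mean R_m = (-3.8 + 2.6 − 7.6 + 0.3 − 0.4 + 1.3 − 7.4) / 7 = -2.1429%
Σ(R_i − R̄_i)(R_m − R̄_m) = 127.9657  ⇒  Cov = 127.9657 / 6 = 21.3276
Σ(R_m − R̄_m)² = 103.5171  ⇒  Var(R_m) = 103.5171 / 6 = 17.2529
β = Cov / Var(R_m) = 21.3276 / 17.2529 = 1.2362
MRP = 7.17% − 2.58% = 4.59%
E(R) = R_f + β × MRP = 2.58% + 1.2362 × 4.59% = 8.25%

8.25%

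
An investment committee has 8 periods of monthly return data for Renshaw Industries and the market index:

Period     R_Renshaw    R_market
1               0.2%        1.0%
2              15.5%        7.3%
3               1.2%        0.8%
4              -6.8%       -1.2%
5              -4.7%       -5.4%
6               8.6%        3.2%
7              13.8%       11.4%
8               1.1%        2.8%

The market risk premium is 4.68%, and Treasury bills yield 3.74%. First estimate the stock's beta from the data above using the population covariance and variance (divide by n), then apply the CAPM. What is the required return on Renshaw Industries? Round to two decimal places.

Mean R_i = (0.2 + 15.5 + 1.2 − 6.8 − 4.7 + 8.6 + 13.8 + 1.1) / 8 = 3.6125%
Mean R_m = (1.0 + 7.3 + 0.8 − 1.2 − 5.4 + 3.2 + 11.4 + 2.8) / 8 = 2.4875%
Σ(R_i − R̄_i)(R_m − R̄_m) = 263.8813  ⇒  Cov = 263.8813 / 8 = 32.9852
Σ(R_m − R̄_m)² = 184.0688  ⇒  Var(R_m) = 184.0688 / 8 = 23.0086
β = Cov / Var(R_m) = 32.9852 / 23.0086 = 1.4336
E(R) = R_f + β × MRP = 3.74% + 1.4336 × 4.68% = 10.45%

10.45%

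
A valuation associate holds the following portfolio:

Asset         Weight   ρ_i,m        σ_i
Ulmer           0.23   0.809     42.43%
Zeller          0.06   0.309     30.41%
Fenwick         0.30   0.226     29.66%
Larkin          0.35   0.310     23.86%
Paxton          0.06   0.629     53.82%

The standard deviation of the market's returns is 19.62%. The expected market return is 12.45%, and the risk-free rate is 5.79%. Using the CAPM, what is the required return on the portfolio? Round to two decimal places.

β_Ulmer = 0.809 × 42.43% / 19.62% = 1.7495
β_Zeller = 0.309 × 30.41% / 19.62% = 0.4789
β_Fenwick = 0.226 × 29.66% / 19.62% = 0.3416
β_Larkin = 0.310 × 23.86% / 19.62% = 0.3770
β_Paxton = 0.629 × 53.82% / 19.62% = 1.7254
β_P = Σ w_i β_i = 0.23×1.7495 + 0.06×0.4789 + 0.30×0.3416 + 0.35×0.3770 + 0.06×1.7254 = 0.7691
MRP = 12.45% − 5.79% = 6.66%
E(R_P) = R_f + β_P × MRP = 5.79% + 0.7691 × 6.66% = 10.91%

10.91%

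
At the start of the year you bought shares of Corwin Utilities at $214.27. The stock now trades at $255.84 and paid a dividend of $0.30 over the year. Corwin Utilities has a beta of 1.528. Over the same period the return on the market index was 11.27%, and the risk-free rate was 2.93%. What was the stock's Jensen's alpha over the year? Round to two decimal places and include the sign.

+3.87%

Realised HPR = (P1 + D1 − P0) / P0 = (255.84 + 0.30 − 214.27) / 214.27 = 41.87 / 214.27 = 19.5408%
MRP = 11.27% − 2.93% = 8.34%
CAPM required = R_f + β·MRP = 2.93% + 1.528 × 8.34% = 15.67352%
α = realised − required = 19.5408% − 15.67352% = +3.87%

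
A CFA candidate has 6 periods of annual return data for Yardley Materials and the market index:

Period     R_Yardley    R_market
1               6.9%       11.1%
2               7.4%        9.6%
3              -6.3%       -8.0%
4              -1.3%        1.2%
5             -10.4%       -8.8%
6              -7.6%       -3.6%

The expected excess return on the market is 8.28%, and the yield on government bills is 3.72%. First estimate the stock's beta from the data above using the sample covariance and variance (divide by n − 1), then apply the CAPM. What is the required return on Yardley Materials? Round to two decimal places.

Mean R_i = (6.9 + 7.4 − 6.3 − 1.3 − 10.4 − 7.6) / 6 = -1.8833%
Mean R_m = (11.1 + 9.6 − 8.0 + 1.2 − 8.8 − 3.6) / 6 = 0.2500%
Σ(R_i − R̄_i)(R_m − R̄_m) = 318.1750  ⇒  Cov = 318.1750 / 5 = 63.6350
Σ(R_m − R̄_m)² = 370.8350  ⇒  Var(R_m) = 370.8350 / 5 = 74.1670
β = Cov / Var(R_m) = 63.6350 / 74.1670 = 0.8580
E(R) = R_f + β × MRP = 3.72% + 0.8580 × 8.28% = 10.82%

10.82%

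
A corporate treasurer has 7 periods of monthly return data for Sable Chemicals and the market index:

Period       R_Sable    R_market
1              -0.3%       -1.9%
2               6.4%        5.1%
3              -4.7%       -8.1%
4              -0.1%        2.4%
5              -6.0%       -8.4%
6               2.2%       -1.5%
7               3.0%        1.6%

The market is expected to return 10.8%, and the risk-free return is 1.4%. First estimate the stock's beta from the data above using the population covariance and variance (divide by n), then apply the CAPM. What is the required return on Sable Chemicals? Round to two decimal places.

8.68%

Mean R_i = (-0.3 + 6.4 − 4.7 − 0.1 − 6.0 + 2.2 + 3.0) / 7 = 0.0714%
Mean R_m = (-1.9 + 5.1 − 8.1 + 2.4 − 8.4 − 1.5 + 1.6) / 7 = -1.5429%
Σ(R_i − R̄_i)(R_m − R̄_m) = 123.7114  ⇒  Cov = 123.7114 / 7 = 17.6731
Σ(R_m − R̄_m)² = 159.6971  ⇒  Var(R_m) = 159.6971 / 7 = 22.8139
β = Cov / Var(R_m) = 17.6731 / 22.8139 = 0.7747
MRP = 10.8% − 1.4% = 9.40%
E(R) = R_f + β × MRP = 1.4% + 0.7747 × 9.4% = 8.68%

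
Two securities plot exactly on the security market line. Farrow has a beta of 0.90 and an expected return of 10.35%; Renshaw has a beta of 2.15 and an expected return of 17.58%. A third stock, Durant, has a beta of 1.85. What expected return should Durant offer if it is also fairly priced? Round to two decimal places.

MRP (SML slope) = (17.58% − 10.35%) / (2.15 − 0.90) = 7.23% / 1.25 = 5.7840%
R_f (intercept) = 10.35% − 0.90 × 5.7840% = 5.1444%
E(R_Durant) = R_f + β × MRP = 5.1444% + 1.85 × 5.7840% = 15.84%

15.84%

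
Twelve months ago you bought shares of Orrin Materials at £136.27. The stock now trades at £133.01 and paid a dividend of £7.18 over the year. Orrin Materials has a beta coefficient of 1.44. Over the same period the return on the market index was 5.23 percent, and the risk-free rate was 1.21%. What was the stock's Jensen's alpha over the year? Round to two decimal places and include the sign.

-4.12%

Realised HPR = (P1 + D1 − P0) / P0 = (133.01 + 7.18 − 136.27) / 136.27 = 3.92 / 136.27 = 2.8766%
MRP = 5.23% − 1.21% = 4.02%
CAPM required = R_f + β·MRP = 1.21% + 1.44 × 4.02% = 6.9988%
α = realised − required = 2.8766% − 6.9988% = -4.12%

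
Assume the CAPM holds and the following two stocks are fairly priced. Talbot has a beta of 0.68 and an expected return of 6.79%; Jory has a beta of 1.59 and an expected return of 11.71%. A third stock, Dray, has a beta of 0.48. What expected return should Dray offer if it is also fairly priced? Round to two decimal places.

5.71%

MRP (SML slope) = (11.71% − 6.79%) / (1.59 − 0.68) = 4.92% / 0.91 = 5.4066%
R_f (intercept) = 6.79% − 0.68 × 5.4066% = 3.1135%
E(R_Dray) = R_f + β × MRP = 3.1135% + 0.48 × 5.4066% = 5.71%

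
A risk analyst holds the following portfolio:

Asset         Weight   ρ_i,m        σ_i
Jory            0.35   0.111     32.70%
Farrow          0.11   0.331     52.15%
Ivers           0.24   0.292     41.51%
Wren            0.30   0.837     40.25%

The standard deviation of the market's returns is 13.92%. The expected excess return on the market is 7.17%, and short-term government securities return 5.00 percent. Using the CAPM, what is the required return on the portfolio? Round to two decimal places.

β_Jory = 0.111 × 32.70% / 13.92% = 0.2608
β_Farrow = 0.331 × 52.15% / 13.92% = 1.2401
β_Ivers = 0.292 × 41.51% / 13.92% = 0.8708
β_Wren = 0.837 × 40.25% / 13.92% = 2.4202
β_P = Σ w_i β_i = 0.35×0.2608 + 0.11×1.2401 + 0.24×0.8708 + 0.30×2.4202 = 1.1627
E(R_P) = R_f + β_P × MRP = 5.00% + 1.1627 × 7.17% = 13.34%

13.34%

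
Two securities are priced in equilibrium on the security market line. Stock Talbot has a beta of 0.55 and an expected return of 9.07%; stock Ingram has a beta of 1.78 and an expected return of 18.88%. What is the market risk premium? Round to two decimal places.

Both satisfy E(R) = R_f + β·MRP, so the slope of the SML is
MRP = (18.88% − 9.07%) / (1.78 − 0.55) = 9.81% / 1.23 = 7.9756%

7.98%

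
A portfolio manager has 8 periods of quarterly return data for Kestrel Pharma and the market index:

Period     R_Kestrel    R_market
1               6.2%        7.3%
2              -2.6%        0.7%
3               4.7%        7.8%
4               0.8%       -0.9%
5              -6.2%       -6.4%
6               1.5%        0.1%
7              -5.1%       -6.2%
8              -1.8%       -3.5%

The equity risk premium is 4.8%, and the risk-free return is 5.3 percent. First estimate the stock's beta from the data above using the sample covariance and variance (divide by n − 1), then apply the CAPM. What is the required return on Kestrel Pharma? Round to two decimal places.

Mean R_i = (6.2 − 2.6 + 4.7 + 0.8 − 6.2 + 1.5 − 5.1 − 1.8) / 8 = -0.3125%
Mean R_m = (7.3 + 0.7 + 7.8 − 0.9 − 6.4 + 0.1 − 6.2 − 3.5) / 8 = -0.1375%
Σ(R_i − R̄_i)(R_m − R̄_m) = 156.7863  ⇒  Cov = 156.7863 / 7 = 22.3980
Σ(R_m − R̄_m)² = 206.9388  ⇒  Var(R_m) = 206.9388 / 7 = 29.5627
β = Cov / Var(R_m) = 22.3980 / 29.5627 = 0.7576
E(R) = R_f + β × MRP = 5.3% + 0.7576 × 4.8% = 8.94%

8.94%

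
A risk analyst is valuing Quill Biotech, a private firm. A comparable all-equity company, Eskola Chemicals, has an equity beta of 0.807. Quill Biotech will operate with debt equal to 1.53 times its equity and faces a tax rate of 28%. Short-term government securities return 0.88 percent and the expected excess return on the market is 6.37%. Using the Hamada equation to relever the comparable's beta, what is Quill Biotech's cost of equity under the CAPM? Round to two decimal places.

11.68%

β_L = β_U × [1 + (1 − t)(D/E)] = 0.807 × [1 + (1 − 0.28) × 1.53]
    = 0.807 × [1 + 0.72 × 1.53] = 0.807 × 2.1016 = 1.6960
E(R) = R_f + β_L × MRP = 0.88% + 1.6960 × 6.37% = 11.68%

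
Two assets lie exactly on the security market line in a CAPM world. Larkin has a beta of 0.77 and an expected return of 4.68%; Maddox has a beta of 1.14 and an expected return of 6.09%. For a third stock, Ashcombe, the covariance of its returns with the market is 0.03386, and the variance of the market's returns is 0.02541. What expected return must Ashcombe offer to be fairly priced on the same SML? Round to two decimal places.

MRP = (6.09% − 4.68%) / (1.14 − 0.77) = 3.8108%
R_f = 4.68% − 0.77 × 3.8108% = 1.7457%
β_Ashcombe = Cov / Var(R_m) = 0.03386 / 0.02541 = 1.3325
E(R_Ashcombe) = R_f + β × MRP = 1.7457% + 1.3325 × 3.8108% = 6.82%

6.82%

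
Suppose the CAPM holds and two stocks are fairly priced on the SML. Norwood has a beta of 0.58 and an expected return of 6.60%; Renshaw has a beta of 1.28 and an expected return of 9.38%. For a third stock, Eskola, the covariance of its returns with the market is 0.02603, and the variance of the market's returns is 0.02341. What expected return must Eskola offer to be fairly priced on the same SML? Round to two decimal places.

8.71%

MRP = (9.38% − 6.60%) / (1.28 − 0.58) = 3.9714%
R_f = 6.60% − 0.58 × 3.9714% = 4.2966%
β_Eskola = Cov / Var(R_m) = 0.02603 / 0.02341 = 1.1119
E(R_Eskola) = R_f + β × MRP = 4.2966% + 1.1119 × 3.9714% = 8.71%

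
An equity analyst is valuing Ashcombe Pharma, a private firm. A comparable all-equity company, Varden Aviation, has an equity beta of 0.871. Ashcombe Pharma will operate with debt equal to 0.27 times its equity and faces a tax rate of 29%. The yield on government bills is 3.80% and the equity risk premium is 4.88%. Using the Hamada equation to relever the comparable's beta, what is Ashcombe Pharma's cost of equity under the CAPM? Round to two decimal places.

8.87%

β_L = β_U × [1 + (1 − t)(D/E)] = 0.871 × [1 + (1 − 0.29) × 0.27]
    = 0.871 × [1 + 0.71 × 0.27] = 0.871 × 1.1917 = 1.0380
E(R) = R_f + β_L × MRP = 3.80% + 1.0380 × 4.88% = 8.87%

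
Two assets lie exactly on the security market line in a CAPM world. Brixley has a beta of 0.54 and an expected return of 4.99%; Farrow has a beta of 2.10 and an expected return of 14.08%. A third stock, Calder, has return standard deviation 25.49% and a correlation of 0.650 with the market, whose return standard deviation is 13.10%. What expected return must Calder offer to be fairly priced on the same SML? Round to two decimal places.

MRP = (14.08% − 4.99%) / (2.10 − 0.54) = 5.8269%
R_f = 4.99% − 0.54 × 5.8269% = 1.8435%
β_Calder = ρ·σ_i/σ_m = 0.650 × 25.49 / 13.10 = 1.2648
E(R_Calder) = R_f + β × MRP = 1.8435% + 1.2648 × 5.8269% = 9.21%

9.21%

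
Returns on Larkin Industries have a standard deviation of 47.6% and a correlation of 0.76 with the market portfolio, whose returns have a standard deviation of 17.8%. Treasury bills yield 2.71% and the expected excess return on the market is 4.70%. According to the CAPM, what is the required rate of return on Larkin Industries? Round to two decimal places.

12.26%

β = ρ × σ_i / σ_m = 0.76 × 47.6% / 17.8% = 2.0324
E(R) = 2.71% + 2.0324 × 4.70% = 12.26%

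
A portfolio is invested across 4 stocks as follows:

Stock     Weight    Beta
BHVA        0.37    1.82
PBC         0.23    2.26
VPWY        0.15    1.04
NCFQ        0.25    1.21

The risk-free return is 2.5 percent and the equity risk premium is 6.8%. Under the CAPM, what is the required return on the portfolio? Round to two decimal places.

13.73%

β_P = Σ w_i β_i = 0.37×1.82 + 0.23×2.26 + 0.15×1.04 + 0.25×1.21 = 1.6517
E(R_P) = R_f + β_P × MRP = 2.5% + 1.6517 × 6.8% = 13.73%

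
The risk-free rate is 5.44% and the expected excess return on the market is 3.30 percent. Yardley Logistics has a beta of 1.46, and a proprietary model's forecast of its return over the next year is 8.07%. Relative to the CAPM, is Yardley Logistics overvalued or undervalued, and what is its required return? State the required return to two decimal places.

Required return = R_f + β·MRP = 5.44% + 1.46 × 3.30% = 10.26%
Forecast 8.07% < required 10.26% → the stock plots below the SML → overvalued.

Overvalued; required return 10.26%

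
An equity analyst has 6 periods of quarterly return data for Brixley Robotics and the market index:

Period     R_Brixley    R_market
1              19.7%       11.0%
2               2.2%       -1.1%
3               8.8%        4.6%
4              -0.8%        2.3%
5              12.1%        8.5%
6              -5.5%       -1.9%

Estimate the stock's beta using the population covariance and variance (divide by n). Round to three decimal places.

Mean R_i = (19.7 + 2.2 + 8.8 − 0.8 + 12.1 − 5.5) / 6 = 6.0833%
Mean R_m = (11.0 − 1.1 + 4.6 + 2.3 + 8.5 − 1.9) / 6 = 3.9000%
Σ(R_i − R̄_i)(R_m − R̄_m) = 223.8700  ⇒  Cov = 223.8700 / 6 = 37.3117
Σ(R_m − R̄_m)² = 133.2600  ⇒  Var(R_m) = 133.2600 / 6 = 22.2100
β = Cov / Var(R_m) = 37.3117 / 22.2100 = 1.6800

1.680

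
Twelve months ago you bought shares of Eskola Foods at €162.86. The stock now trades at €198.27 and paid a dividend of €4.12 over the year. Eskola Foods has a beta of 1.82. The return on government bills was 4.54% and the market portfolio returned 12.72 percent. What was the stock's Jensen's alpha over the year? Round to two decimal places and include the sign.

Realised HPR = (P1 + D1 − P0) / P0 = (198.27 + 4.12 − 162.86) / 162.86 = 39.53 / 162.86 = 24.2724%
MRP = 12.72% − 4.54% = 8.18%
CAPM required = R_f + β·MRP = 4.54% + 1.82 × 8.18% = 19.4276%
α = realised − required = 24.2724% − 19.4276% = +4.84%

+4.84%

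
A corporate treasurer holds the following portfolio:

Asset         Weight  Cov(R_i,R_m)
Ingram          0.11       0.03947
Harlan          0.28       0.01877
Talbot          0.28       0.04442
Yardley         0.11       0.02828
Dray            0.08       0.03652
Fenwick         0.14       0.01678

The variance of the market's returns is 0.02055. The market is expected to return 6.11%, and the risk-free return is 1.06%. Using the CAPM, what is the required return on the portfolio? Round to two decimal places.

8.53%

β_Ingram = 0.03947 / 0.02055 = 1.9207
β_Harlan = 0.01877 / 0.02055 = 0.9134
β_Talbot = 0.04442 / 0.02055 = 2.1616
β_Yardley = 0.02828 / 0.02055 = 1.3762
β_Dray = 0.03652 / 0.02055 = 1.7771
β_Fenwick = 0.01678 / 0.02055 = 0.8165
β_P = Σ w_i β_i = 0.11×1.9207 + 0.28×0.9134 + 0.28×2.1616 + 0.11×1.3762 + 0.08×1.7771 + 0.14×0.8165 = 1.4801
MRP = 6.11% − 1.06% = 5.05%
E(R_P) = R_f + β_P × MRP = 1.06% + 1.4801 × 5.05% = 8.53%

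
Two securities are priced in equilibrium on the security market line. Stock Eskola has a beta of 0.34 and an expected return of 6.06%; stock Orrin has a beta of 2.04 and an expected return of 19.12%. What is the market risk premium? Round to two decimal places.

Both satisfy E(R) = R_f + β·MRP, so the slope of the SML is
MRP = (19.12% − 6.06%) / (2.04 − 0.34) = 13.06% / 1.70 = 7.6824%

7.68%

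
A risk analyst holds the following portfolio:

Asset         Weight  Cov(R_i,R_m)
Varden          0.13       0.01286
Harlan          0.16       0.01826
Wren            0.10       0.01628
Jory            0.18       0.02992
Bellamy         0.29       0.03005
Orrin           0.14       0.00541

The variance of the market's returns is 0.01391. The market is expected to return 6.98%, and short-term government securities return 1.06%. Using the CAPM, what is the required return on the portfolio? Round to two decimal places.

10.03%

β_Varden = 0.01286 / 0.01391 = 0.9245
β_Harlan = 0.01826 / 0.01391 = 1.3127
β_Wren = 0.01628 / 0.01391 = 1.1704
β_Jory = 0.02992 / 0.01391 = 2.1510
β_Bellamy = 0.03005 / 0.01391 = 2.1603
β_Orrin = 0.00541 / 0.01391 = 0.3889
β_P = Σ w_i β_i = 0.13×0.9245 + 0.16×1.3127 + 0.10×1.1704 + 0.18×2.1510 + 0.29×2.1603 + 0.14×0.3889 = 1.5154
MRP = 6.98% − 1.06% = 5.92%
E(R_P) = R_f + β_P × MRP = 1.06% + 1.5154 × 5.92% = 10.03%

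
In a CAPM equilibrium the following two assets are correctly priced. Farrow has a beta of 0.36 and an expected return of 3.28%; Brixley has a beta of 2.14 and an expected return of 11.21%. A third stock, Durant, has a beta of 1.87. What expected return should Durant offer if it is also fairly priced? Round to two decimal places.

MRP (SML slope) = (11.21% − 3.28%) / (2.14 − 0.36) = 7.93% / 1.78 = 4.4551%
R_f (intercept) = 3.28% − 0.36 × 4.4551% = 1.6762%
E(R_Durant) = R_f + β × MRP = 1.6762% + 1.87 × 4.4551% = 10.01%

10.01%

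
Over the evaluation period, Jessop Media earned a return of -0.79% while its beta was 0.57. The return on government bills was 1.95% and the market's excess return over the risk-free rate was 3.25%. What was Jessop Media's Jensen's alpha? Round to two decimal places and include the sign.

CAPM benchmark = R_f + β(R_m − R_f) = 1.95% + 0.57 × 3.25% = 3.8025%
α = actual − benchmark = -0.79% − 3.8025% = -4.59%

-4.59%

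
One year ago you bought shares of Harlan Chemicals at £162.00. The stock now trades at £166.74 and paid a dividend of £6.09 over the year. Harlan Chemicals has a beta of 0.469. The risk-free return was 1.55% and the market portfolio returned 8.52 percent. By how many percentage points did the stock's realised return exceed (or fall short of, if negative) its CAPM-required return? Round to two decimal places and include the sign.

Realised HPR = (P1 + D1 − P0) / P0 = (166.74 + 6.09 − 162.00) / 162.00 = 10.83 / 162.00 = 6.6852%
MRP = 8.52% − 1.55% = 6.97%
CAPM required = R_f + β·MRP = 1.55% + 0.469 × 6.97% = 4.81893%
α = realised − required = 6.6852% − 4.81893% = +1.87%

+1.87%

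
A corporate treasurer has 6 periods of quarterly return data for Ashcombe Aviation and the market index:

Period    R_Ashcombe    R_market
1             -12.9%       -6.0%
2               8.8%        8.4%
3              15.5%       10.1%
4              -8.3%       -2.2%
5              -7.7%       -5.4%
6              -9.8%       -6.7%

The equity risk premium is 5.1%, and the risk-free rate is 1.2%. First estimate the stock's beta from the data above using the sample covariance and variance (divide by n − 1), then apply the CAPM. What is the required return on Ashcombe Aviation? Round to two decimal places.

Mean R_i = (-12.9 + 8.8 + 15.5 − 8.3 − 7.7 − 9.8) / 6 = -2.4000%
Mean R_m = (-6.0 + 8.4 + 10.1 − 2.2 − 5.4 − 6.7) / 6 = -0.3000%
Σ(R_i − R̄_i)(R_m − R̄_m) = 429.0500  ⇒  Cov = 429.0500 / 5 = 85.8100
Σ(R_m − R̄_m)² = 286.9200  ⇒  Var(R_m) = 286.9200 / 5 = 57.3840
β = Cov / Var(R_m) = 85.8100 / 57.3840 = 1.4954
E(R) = R_f + β × MRP = 1.2% + 1.4954 × 5.1% = 8.83%

8.83%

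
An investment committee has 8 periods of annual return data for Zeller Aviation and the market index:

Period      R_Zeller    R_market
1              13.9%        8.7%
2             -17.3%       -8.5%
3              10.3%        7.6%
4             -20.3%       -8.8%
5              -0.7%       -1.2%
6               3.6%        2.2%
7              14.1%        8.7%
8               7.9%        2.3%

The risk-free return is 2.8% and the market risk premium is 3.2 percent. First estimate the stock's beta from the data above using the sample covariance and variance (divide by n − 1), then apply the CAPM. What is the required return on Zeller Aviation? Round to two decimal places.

8.73%

Mean R_i = (13.9 − 17.3 + 10.3 − 20.3 − 0.7 + 3.6 + 14.1 + 7.9) / 8 = 1.4375%
Mean R_m = (8.7 − 8.5 + 7.6 − 8.8 − 1.2 + 2.2 + 8.7 + 2.3) / 8 = 1.3750%
Σ(R_i − R̄_i)(R_m − R̄_m) = 658.6875  ⇒  Cov = 658.6875 / 7 = 94.0982
Σ(R_m − R̄_m)² = 355.2750  ⇒  Var(R_m) = 355.2750 / 7 = 50.7536
β = Cov / Var(R_m) = 94.0982 / 50.7536 = 1.8540
E(R) = R_f + β × MRP = 2.8% + 1.8540 × 3.2% = 8.73%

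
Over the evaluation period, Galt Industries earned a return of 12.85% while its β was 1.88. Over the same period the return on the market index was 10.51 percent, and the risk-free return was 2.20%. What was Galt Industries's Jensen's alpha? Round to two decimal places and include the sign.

-4.97%

Market excess return = 10.51% − 2.20% = 8.31%
CAPM benchmark = R_f + β(R_m − R_f) = 2.20% + 1.88 × 8.31% = 17.8228%
α = actual − benchmark = 12.85% − 17.8228% = -4.97%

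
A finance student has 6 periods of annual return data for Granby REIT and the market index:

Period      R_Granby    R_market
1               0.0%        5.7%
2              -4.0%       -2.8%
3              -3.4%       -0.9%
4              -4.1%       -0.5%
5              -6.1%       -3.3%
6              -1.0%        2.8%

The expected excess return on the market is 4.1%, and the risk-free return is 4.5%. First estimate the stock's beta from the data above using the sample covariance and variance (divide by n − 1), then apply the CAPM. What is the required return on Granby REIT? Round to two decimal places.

7.01%

Mean R_i = (0.0 − 4.0 − 3.4 − 4.1 − 6.1 − 1.0) / 6 = -3.1000%
Mean R_m = (5.7 − 2.8 − 0.9 − 0.5 − 3.3 + 2.8) / 6 = 0.1667%
Σ(R_i − R̄_i)(R_m − R̄_m) = 36.7400  ⇒  Cov = 36.7400 / 5 = 7.3480
Σ(R_m − R̄_m)² = 59.9533  ⇒  Var(R_m) = 59.9533 / 5 = 11.9907
β = Cov / Var(R_m) = 7.3480 / 11.9907 = 0.6128
E(R) = R_f + β × MRP = 4.5% + 0.6128 × 4.1% = 7.01%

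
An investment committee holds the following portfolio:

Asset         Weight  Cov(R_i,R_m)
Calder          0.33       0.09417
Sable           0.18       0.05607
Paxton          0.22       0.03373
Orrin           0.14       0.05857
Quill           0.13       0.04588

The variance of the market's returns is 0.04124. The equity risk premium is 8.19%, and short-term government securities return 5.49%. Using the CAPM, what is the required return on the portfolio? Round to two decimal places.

17.95%

β_Calder = 0.09417 / 0.04124 = 2.2835
β_Sable = 0.05607 / 0.04124 = 1.3596
β_Paxton = 0.03373 / 0.04124 = 0.8179
β_Orrin = 0.05857 / 0.04124 = 1.4202
β_Quill = 0.04588 / 0.04124 = 1.1125
β_P = Σ w_i β_i = 0.33×2.2835 + 0.18×1.3596 + 0.22×0.8179 + 0.14×1.4202 + 0.13×1.1125 = 1.5217
E(R_P) = R_f + β_P × MRP = 5.49% + 1.5217 × 8.19% = 17.95%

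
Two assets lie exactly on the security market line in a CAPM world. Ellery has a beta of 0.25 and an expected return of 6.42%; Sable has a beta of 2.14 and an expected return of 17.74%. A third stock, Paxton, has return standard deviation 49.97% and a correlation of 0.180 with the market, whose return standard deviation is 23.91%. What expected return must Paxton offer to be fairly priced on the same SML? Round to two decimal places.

7.18%

MRP = (17.74% − 6.42%) / (2.14 − 0.25) = 5.9894%
R_f = 6.42% − 0.25 × 5.9894% = 4.9227%
β_Paxton = ρ·σ_i/σ_m = 0.180 × 49.97 / 23.91 = 0.3762
E(R_Paxton) = R_f + β × MRP = 4.9227% + 0.3762 × 5.9894% = 7.18%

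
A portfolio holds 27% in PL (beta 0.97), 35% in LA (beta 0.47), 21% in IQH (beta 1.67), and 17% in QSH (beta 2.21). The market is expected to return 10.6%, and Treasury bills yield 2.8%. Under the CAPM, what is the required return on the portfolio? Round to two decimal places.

β_P = Σ w_i β_i = 0.27×0.97 + 0.35×0.47 + 0.21×1.67 + 0.17×2.21 = 1.1528
MRP = 10.6% − 2.8% = 7.80%
E(R_P) = R_f + β_P × MRP = 2.8% + 1.1528 × 7.8% = 11.79%

11.79%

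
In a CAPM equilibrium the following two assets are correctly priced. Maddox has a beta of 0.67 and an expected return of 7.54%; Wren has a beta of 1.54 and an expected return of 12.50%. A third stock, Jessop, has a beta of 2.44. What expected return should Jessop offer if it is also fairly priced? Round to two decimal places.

17.63%

MRP (SML slope) = (12.50% − 7.54%) / (1.54 − 0.67) = 4.96% / 0.87 = 5.7011%
R_f (intercept) = 7.54% − 0.67 × 5.7011% = 3.7203%
E(R_Jessop) = R_f + β × MRP = 3.7203% + 2.44 × 5.7011% = 17.63%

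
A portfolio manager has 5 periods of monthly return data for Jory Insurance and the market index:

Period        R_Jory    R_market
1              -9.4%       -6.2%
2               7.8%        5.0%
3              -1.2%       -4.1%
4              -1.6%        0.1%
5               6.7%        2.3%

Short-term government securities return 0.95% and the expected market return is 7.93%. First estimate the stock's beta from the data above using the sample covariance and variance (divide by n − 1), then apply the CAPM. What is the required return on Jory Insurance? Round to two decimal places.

Mean R_i = (-9.4 + 7.8 − 1.2 − 1.6 + 6.7) / 5 = 0.4600%
Mean R_m = (-6.2 + 5.0 − 4.1 + 0.1 + 2.3) / 5 = -0.5800%
Σ(R_i − R̄_i)(R_m − R̄_m) = 118.7840  ⇒  Cov = 118.7840 / 4 = 29.6960
Σ(R_m − R̄_m)² = 83.8680  ⇒  Var(R_m) = 83.8680 / 4 = 20.9670
β = Cov / Var(R_m) = 29.6960 / 20.9670 = 1.4163
MRP = 7.93% − 0.95% = 6.98%
E(R) = R_f + β × MRP = 0.95% + 1.4163 × 6.98% = 10.84%

10.84%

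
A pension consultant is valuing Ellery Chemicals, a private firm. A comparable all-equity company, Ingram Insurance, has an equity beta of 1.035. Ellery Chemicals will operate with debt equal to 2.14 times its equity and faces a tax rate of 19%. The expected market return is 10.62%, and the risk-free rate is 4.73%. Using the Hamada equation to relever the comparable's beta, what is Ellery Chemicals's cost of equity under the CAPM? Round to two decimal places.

21.39%

β_L = β_U × [1 + (1 − t)(D/E)] = 1.035 × [1 + (1 − 0.19) × 2.14]
    = 1.035 × [1 + 0.81 × 2.14] = 1.035 × 2.7334 = 2.8291
MRP = 10.62% − 4.73% = 5.89%
E(R) = R_f + β_L × MRP = 4.73% + 2.8291 × 5.89% = 21.39%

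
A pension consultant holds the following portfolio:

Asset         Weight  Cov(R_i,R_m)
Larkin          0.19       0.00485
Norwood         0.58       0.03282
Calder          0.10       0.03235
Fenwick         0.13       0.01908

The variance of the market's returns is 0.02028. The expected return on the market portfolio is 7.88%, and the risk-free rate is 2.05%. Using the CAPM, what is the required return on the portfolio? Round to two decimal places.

β_Larkin = 0.00485 / 0.02028 = 0.2392
β_Norwood = 0.03282 / 0.02028 = 1.6183
β_Calder = 0.03235 / 0.02028 = 1.5952
β_Fenwick = 0.01908 / 0.02028 = 0.9408
β_P = Σ w_i β_i = 0.19×0.2392 + 0.58×1.6183 + 0.10×1.5952 + 0.13×0.9408 = 1.2659
MRP = 7.88% − 2.05% = 5.83%
E(R_P) = R_f + β_P × MRP = 2.05% + 1.2659 × 5.83% = 9.43%

9.43%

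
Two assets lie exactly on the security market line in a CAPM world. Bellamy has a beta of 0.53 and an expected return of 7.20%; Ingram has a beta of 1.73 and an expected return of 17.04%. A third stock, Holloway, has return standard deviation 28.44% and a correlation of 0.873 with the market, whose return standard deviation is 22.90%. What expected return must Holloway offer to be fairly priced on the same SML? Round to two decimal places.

MRP = (17.04% − 7.20%) / (1.73 − 0.53) = 8.2000%
R_f = 7.20% − 0.53 × 8.2000% = 2.8540%
β_Holloway = ρ·σ_i/σ_m = 0.873 × 28.44 / 22.90 = 1.0842
E(R_Holloway) = R_f + β × MRP = 2.8540% + 1.0842 × 8.2000% = 11.74%

11.74%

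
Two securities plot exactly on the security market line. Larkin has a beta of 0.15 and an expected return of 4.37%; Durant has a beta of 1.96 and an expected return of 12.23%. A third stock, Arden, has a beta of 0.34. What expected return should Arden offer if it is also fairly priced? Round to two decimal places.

5.20%

MRP (SML slope) = (12.23% − 4.37%) / (1.96 − 0.15) = 7.86% / 1.81 = 4.3425%
R_f (intercept) = 4.37% − 0.15 × 4.3425% = 3.7186%
E(R_Arden) = R_f + β × MRP = 3.7186% + 0.34 × 4.3425% = 5.20%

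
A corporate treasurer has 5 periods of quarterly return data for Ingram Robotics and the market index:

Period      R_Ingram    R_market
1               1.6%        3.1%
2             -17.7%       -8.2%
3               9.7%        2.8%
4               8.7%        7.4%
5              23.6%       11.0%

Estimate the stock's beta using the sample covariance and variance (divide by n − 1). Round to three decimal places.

Mean R_i = (1.6 − 17.7 + 9.7 + 8.7 + 23.6) / 5 = 5.1800%
Mean R_m = (3.1 − 8.2 + 2.8 + 7.4 + 11.0) / 5 = 3.2200%
Σ(R_i − R̄_i)(R_m − R̄_m) = 417.8420  ⇒  Cov = 417.8420 / 4 = 104.4605
Σ(R_m − R̄_m)² = 208.6080  ⇒  Var(R_m) = 208.6080 / 4 = 52.1520
β = Cov / Var(R_m) = 104.4605 / 52.1520 = 2.0030

2.003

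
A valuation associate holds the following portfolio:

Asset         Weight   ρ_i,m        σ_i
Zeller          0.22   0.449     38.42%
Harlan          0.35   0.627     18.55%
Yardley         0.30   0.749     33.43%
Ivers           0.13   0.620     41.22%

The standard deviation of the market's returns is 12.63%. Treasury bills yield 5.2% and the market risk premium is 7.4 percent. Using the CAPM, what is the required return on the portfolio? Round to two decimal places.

β_Zeller = 0.449 × 38.42% / 12.63% = 1.3658
β_Harlan = 0.627 × 18.55% / 12.63% = 0.9209
β_Yardley = 0.749 × 33.43% / 12.63% = 1.9825
β_Ivers = 0.620 × 41.22% / 12.63% = 2.0235
β_P = Σ w_i β_i = 0.22×1.3658 + 0.35×0.9209 + 0.30×1.9825 + 0.13×2.0235 = 1.4806
E(R_P) = R_f + β_P × MRP = 5.2% + 1.4806 × 7.4% = 16.16%

16.16%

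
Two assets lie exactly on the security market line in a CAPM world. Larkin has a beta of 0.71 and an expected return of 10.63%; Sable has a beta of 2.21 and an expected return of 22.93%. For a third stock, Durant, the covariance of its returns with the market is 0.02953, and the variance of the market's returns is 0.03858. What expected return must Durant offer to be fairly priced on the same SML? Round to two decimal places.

MRP = (22.93% − 10.63%) / (2.21 − 0.71) = 8.2000%
R_f = 10.63% − 0.71 × 8.2000% = 4.8080%
β_Durant = Cov / Var(R_m) = 0.02953 / 0.03858 = 0.7654
E(R_Durant) = R_f + β × MRP = 4.8080% + 0.7654 × 8.2000% = 11.08%

11.08%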